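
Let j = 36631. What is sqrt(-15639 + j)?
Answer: 16*sqrt(82) ≈ 144.89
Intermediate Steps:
sqrt(-15639 + j) = sqrt(-15639 + 36631) = sqrt(20992) = 16*sqrt(82)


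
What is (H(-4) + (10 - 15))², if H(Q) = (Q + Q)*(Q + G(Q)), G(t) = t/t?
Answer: 361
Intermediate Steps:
G(t) = 1
H(Q) = 2*Q*(1 + Q) (H(Q) = (Q + Q)*(Q + 1) = (2*Q)*(1 + Q) = 2*Q*(1 + Q))
(H(-4) + (10 - 15))² = (2*(-4)*(1 - 4) + (10 - 15))² = (2*(-4)*(-3) - 5)² = (24 - 5)² = 19² = 361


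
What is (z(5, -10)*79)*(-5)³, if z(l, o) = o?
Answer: 98750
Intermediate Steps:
(z(5, -10)*79)*(-5)³ = -10*79*(-5)³ = -790*(-125) = 98750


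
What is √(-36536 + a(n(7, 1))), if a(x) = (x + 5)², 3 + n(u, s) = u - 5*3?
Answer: 10*I*√365 ≈ 191.05*I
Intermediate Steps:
n(u, s) = -18 + u (n(u, s) = -3 + (u - 5*3) = -3 + (u - 15) = -3 + (-15 + u) = -18 + u)
a(x) = (5 + x)²
√(-36536 + a(n(7, 1))) = √(-36536 + (5 + (-18 + 7))²) = √(-36536 + (5 - 11)²) = √(-36536 + (-6)²) = √(-36536 + 36) = √(-36500) = 10*I*√365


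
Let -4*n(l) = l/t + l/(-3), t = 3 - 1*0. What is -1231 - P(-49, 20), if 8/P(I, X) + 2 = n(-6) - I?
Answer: -57865/47 ≈ -1231.2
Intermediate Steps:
t = 3 (t = 3 + 0 = 3)
n(l) = 0 (n(l) = -(l/3 + l/(-3))/4 = -(l*(1/3) + l*(-1/3))/4 = -(l/3 - l/3)/4 = -1/4*0 = 0)
P(I, X) = 8/(-2 - I) (P(I, X) = 8/(-2 + (0 - I)) = 8/(-2 - I))
-1231 - P(-49, 20) = -1231 - (-8)/(2 - 49) = -1231 - (-8)/(-47) = -1231 - (-8)*(-1)/47 = -1231 - 1*8/47 = -1231 - 8/47 = -57865/47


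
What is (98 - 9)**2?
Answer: 7921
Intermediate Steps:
(98 - 9)**2 = 89**2 = 7921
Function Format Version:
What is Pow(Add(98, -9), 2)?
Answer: 7921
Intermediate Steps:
Pow(Add(98, -9), 2) = Pow(89, 2) = 7921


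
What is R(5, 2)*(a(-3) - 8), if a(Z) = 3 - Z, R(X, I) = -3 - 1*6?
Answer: 18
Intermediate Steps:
R(X, I) = -9 (R(X, I) = -3 - 6 = -9)
R(5, 2)*(a(-3) - 8) = -9*((3 - 1*(-3)) - 8) = -9*((3 + 3) - 8) = -9*(6 - 8) = -9*(-2) = 18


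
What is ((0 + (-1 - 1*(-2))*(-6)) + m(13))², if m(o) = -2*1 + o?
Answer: 25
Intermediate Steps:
m(o) = -2 + o
((0 + (-1 - 1*(-2))*(-6)) + m(13))² = ((0 + (-1 - 1*(-2))*(-6)) + (-2 + 13))² = ((0 + (-1 + 2)*(-6)) + 11)² = ((0 + 1*(-6)) + 11)² = ((0 - 6) + 11)² = (-6 + 11)² = 5² = 25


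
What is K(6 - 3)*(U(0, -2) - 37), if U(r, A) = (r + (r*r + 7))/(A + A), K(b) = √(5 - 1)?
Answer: -155/2 ≈ -77.500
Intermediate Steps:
K(b) = 2 (K(b) = √4 = 2)
U(r, A) = (7 + r + r²)/(2*A) (U(r, A) = (r + (r² + 7))/((2*A)) = (r + (7 + r²))*(1/(2*A)) = (7 + r + r²)*(1/(2*A)) = (7 + r + r²)/(2*A))
K(6 - 3)*(U(0, -2) - 37) = 2*((½)*(7 + 0 + 0²)/(-2) - 37) = 2*((½)*(-½)*(7 + 0 + 0) - 37) = 2*((½)*(-½)*7 - 37) = 2*(-7/4 - 37) = 2*(-155/4) = -155/2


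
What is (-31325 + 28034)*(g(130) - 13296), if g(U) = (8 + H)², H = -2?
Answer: 43638660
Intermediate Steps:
g(U) = 36 (g(U) = (8 - 2)² = 6² = 36)
(-31325 + 28034)*(g(130) - 13296) = (-31325 + 28034)*(36 - 13296) = -3291*(-13260) = 43638660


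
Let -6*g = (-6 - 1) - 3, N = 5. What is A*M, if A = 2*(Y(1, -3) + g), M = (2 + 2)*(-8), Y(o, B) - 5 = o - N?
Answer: -512/3 ≈ -170.67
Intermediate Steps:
Y(o, B) = o (Y(o, B) = 5 + (o - 1*5) = 5 + (o - 5) = 5 + (-5 + o) = o)
g = 5/3 (g = -((-6 - 1) - 3)/6 = -(-7 - 3)/6 = -⅙*(-10) = 5/3 ≈ 1.6667)
M = -32 (M = 4*(-8) = -32)
A = 16/3 (A = 2*(1 + 5/3) = 2*(8/3) = 16/3 ≈ 5.3333)
A*M = (16/3)*(-32) = -512/3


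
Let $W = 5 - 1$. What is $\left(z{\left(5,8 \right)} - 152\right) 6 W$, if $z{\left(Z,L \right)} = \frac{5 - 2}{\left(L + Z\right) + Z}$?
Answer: $-3644$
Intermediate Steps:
$z{\left(Z,L \right)} = \frac{3}{L + 2 Z}$
$W = 4$ ($W = 5 - 1 = 4$)
$\left(z{\left(5,8 \right)} - 152\right) 6 W = \left(\frac{3}{8 + 2 \cdot 5} - 152\right) 6 \cdot 4 = \left(\frac{3}{8 + 10} - 152\right) 24 = \left(\frac{3}{18} - 152\right) 24 = \left(3 \cdot \frac{1}{18} - 152\right) 24 = \left(\frac{1}{6} - 152\right) 24 = \left(- \frac{911}{6}\right) 24 = -3644$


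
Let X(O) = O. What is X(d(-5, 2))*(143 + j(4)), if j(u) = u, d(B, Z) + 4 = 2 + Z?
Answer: 0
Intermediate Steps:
d(B, Z) = -2 + Z (d(B, Z) = -4 + (2 + Z) = -2 + Z)
X(d(-5, 2))*(143 + j(4)) = (-2 + 2)*(143 + 4) = 0*147 = 0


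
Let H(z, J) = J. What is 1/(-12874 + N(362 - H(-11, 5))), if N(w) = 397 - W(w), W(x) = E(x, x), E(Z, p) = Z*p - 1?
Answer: -1/139925 ≈ -7.1467e-6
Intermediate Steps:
E(Z, p) = -1 + Z*p
W(x) = -1 + x² (W(x) = -1 + x*x = -1 + x²)
N(w) = 398 - w² (N(w) = 397 - (-1 + w²) = 397 + (1 - w²) = 398 - w²)
1/(-12874 + N(362 - H(-11, 5))) = 1/(-12874 + (398 - (362 - 1*5)²)) = 1/(-12874 + (398 - (362 - 5)²)) = 1/(-12874 + (398 - 1*357²)) = 1/(-12874 + (398 - 1*127449)) = 1/(-12874 + (398 - 127449)) = 1/(-12874 - 127051) = 1/(-139925) = -1/139925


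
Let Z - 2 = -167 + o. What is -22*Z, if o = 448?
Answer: -6226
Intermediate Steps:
Z = 283 (Z = 2 + (-167 + 448) = 2 + 281 = 283)
-22*Z = -22*283 = -6226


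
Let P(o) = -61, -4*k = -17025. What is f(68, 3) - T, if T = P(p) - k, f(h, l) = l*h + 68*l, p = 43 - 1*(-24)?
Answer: 18901/4 ≈ 4725.3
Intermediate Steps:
k = 17025/4 (k = -¼*(-17025) = 17025/4 ≈ 4256.3)
p = 67 (p = 43 + 24 = 67)
f(h, l) = 68*l + h*l (f(h, l) = h*l + 68*l = 68*l + h*l)
T = -17269/4 (T = -61 - 1*17025/4 = -61 - 17025/4 = -17269/4 ≈ -4317.3)
f(68, 3) - T = 3*(68 + 68) - 1*(-17269/4) = 3*136 + 17269/4 = 408 + 17269/4 = 18901/4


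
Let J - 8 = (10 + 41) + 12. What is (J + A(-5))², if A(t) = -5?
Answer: 4356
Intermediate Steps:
J = 71 (J = 8 + ((10 + 41) + 12) = 8 + (51 + 12) = 8 + 63 = 71)
(J + A(-5))² = (71 - 5)² = 66² = 4356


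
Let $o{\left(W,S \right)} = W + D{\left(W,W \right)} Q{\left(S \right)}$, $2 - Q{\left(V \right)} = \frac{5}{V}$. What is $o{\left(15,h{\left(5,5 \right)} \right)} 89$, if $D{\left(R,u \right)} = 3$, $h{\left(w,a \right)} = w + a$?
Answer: $\frac{3471}{2} \approx 1735.5$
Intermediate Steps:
$Q{\left(V \right)} = 2 - \frac{5}{V}$
$h{\left(w,a \right)} = a + w$
$o{\left(W,S \right)} = 6 + W - \frac{15}{S}$ ($o{\left(W,S \right)} = W + 3 \left(2 - \frac{5}{S}\right) = W + \left(6 - \frac{15}{S}\right) = 6 + W - \frac{15}{S}$)
$o{\left(15,h{\left(5,5 \right)} \right)} 89 = \left(6 + 15 - \frac{15}{5 + 5}\right) 89 = \left(6 + 15 - \frac{15}{10}\right) 89 = \left(6 + 15 - \frac{3}{2}\right) 89 = \frac{39}{2} \cdot 89 = \frac{3471}{2}$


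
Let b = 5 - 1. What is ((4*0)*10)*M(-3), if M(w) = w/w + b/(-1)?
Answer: 0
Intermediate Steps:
b = 4
M(w) = -3 (M(w) = w/w + 4/(-1) = 1 + 4*(-1) = 1 - 4 = -3)
((4*0)*10)*M(-3) = ((4*0)*10)*(-3) = (0*10)*(-3) = 0*(-3) = 0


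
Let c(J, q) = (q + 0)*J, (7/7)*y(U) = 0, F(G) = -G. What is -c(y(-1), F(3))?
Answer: 0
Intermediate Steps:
y(U) = 0
c(J, q) = J*q (c(J, q) = q*J = J*q)
-c(y(-1), F(3)) = -0*(-1*3) = -0*(-3) = -1*0 = 0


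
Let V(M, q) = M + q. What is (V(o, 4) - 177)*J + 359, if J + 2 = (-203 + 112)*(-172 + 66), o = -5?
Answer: -1716273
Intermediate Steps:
J = 9644 (J = -2 + (-203 + 112)*(-172 + 66) = -2 - 91*(-106) = -2 + 9646 = 9644)
(V(o, 4) - 177)*J + 359 = ((-5 + 4) - 177)*9644 + 359 = (-1 - 177)*9644 + 359 = -178*9644 + 359 = -1716632 + 359 = -1716273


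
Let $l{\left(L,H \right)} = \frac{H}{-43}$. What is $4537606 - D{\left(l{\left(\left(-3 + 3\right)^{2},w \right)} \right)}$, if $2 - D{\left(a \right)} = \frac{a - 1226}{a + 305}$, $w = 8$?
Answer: $\frac{59474322902}{13107} \approx 4.5376 \cdot 10^{6}$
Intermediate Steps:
$l{\left(L,H \right)} = - \frac{H}{43}$ ($l{\left(L,H \right)} = H \left(- \frac{1}{43}\right) = - \frac{H}{43}$)
$D{\left(a \right)} = 2 - \frac{-1226 + a}{305 + a}$ ($D{\left(a \right)} = 2 - \frac{a - 1226}{a + 305} = 2 - \frac{-1226 + a}{305 + a}$)
$4537606 - D{\left(l{\left(\left(-3 + 3\right)^{2},w \right)} \right)} = 4537606 - \frac{1836 - \frac{8}{43}}{305 - \frac{8}{43}} = 4537606 - \frac{1}{\frac{13107}{43}} \cdot \frac{78940}{43} = 4537606 - \frac{43}{13107} \cdot \frac{78940}{43} = 4537606 - \frac{78940}{13107} = \frac{59474322902}{13107}$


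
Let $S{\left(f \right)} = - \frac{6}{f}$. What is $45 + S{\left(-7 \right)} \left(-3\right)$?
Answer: $\frac{297}{7} \approx 42.429$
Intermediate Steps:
$45 + S{\left(-7 \right)} \left(-3\right) = 45 + - \frac{6}{-7} \left(-3\right) = 45 + \left(-6\right) \left(- \frac{1}{7}\right) \left(-3\right) = 45 + \frac{6}{7} \left(-3\right) = 45 - \frac{18}{7} = \frac{297}{7}$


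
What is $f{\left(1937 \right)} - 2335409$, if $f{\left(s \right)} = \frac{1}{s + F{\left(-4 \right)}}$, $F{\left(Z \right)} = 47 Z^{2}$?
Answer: $- \frac{6279914800}{2689} \approx -2.3354 \cdot 10^{6}$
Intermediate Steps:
$f{\left(s \right)} = \frac{1}{752 + s}$ ($f{\left(s \right)} = \frac{1}{s + 47 \left(-4\right)^{2}} = \frac{1}{s + 47 \cdot 16} = \frac{1}{s + 752} = \frac{1}{752 + s}$)
$f{\left(1937 \right)} - 2335409 = \frac{1}{752 + 1937} - 2335409 = \frac{1}{2689} - 2335409 = - \frac{6279914800}{2689}$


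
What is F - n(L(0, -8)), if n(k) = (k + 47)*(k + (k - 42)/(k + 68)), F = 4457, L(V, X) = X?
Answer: 9603/2 ≈ 4801.5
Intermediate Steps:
n(k) = (47 + k)*(k + (-42 + k)/(68 + k))
F - n(L(0, -8)) = 4457 - (-1974 + (-8)³ + 116*(-8)² + 3201*(-8))/(68 - 8) = 4457 - (-1974 - 512 + 116*64 - 25608)/60 = 4457 - (-1974 - 512 + 7424 - 25608)/60 = 4457 - (-20670)/60 = 4457 - 1*(-689/2) = 4457 + 689/2 = 9603/2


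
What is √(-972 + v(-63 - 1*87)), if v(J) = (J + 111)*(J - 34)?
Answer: 2*√1551 ≈ 78.766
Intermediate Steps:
v(J) = (-34 + J)*(111 + J) (v(J) = (111 + J)*(-34 + J) = (-34 + J)*(111 + J))
√(-972 + v(-63 - 1*87)) = √(-972 + (-3774 + (-63 - 1*87)² + 77*(-63 - 1*87))) = √(-972 + (-3774 + (-63 - 87)² + 77*(-63 - 87))) = √(-972 + (-3774 + (-150)² + 77*(-150))) = √(-972 + (-3774 + 22500 - 11550)) = √(-972 + 7176) = √6204 = 2*√1551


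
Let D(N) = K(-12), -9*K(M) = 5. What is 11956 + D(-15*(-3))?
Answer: 107599/9 ≈ 11955.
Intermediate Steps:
K(M) = -5/9 (K(M) = -⅑*5 = -5/9)
D(N) = -5/9
11956 + D(-15*(-3)) = 11956 - 5/9 = 107599/9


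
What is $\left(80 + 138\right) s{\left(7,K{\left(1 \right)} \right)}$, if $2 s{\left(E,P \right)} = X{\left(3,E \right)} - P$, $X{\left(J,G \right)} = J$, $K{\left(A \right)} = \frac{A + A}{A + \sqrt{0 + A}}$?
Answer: $218$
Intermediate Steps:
$K{\left(A \right)} = \frac{2 A}{A + \sqrt{A}}$
$s{\left(E,P \right)} = \frac{3}{2} - \frac{P}{2}$ ($s{\left(E,P \right)} = \frac{3 - P}{2} = \frac{3}{2} - \frac{P}{2}$)
$\left(80 + 138\right) s{\left(7,K{\left(1 \right)} \right)} = \left(80 + 138\right) \left(\frac{3}{2} - \frac{2 \cdot 1 \frac{1}{1 + \sqrt{1}}}{2}\right) = 218 \left(\frac{3}{2} - \frac{2 \cdot 1 \frac{1}{1 + 1}}{2}\right) = 218 \left(\frac{3}{2} - \frac{2 \cdot 1 \cdot \frac{1}{2}}{2}\right) = 218 \left(\frac{3}{2} - \frac{1}{2}\right) = 218 \cdot 1 = 218$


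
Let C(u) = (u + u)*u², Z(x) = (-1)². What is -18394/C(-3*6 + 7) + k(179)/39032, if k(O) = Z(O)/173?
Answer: 62103074923/8987625416 ≈ 6.9098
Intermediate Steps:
Z(x) = 1
k(O) = 1/173
C(u) = 2*u³ (C(u) = (2*u)*u² = 2*u³)
-18394/C(-3*6 + 7) + k(179)/39032 = -18394*1/(2*(-3*6 + 7)³) + (1/173)/39032 = -18394*1/(2*(-18 + 7)³) + (1/173)*(1/39032) = -18394/(2*(-11)³) + 1/6752536 = -18394/(2*(-1331)) + 1/6752536 = -18394/(-2662) + 1/6752536 = -18394*(-1/2662) + 1/6752536 = 9197/1331 + 1/6752536 = 62103074923/8987625416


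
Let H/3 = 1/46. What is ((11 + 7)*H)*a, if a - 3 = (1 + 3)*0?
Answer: 81/23 ≈ 3.5217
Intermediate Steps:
H = 3/46 ≈ 0.065217
a = 3 (a = 3 + (1 + 3)*0 = 3 + 4*0 = 3 + 0 = 3)
((11 + 7)*H)*a = ((11 + 7)*(3/46))*3 = (18*(3/46))*3 = (27/23)*3 = 81/23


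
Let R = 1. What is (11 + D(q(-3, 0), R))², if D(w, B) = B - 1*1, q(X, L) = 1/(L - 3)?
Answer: 121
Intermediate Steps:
q(X, L) = 1/(-3 + L)
D(w, B) = -1 + B (D(w, B) = B - 1 = -1 + B)
(11 + D(q(-3, 0), R))² = (11 + (-1 + 1))² = (11 + 0)² = 11² = 121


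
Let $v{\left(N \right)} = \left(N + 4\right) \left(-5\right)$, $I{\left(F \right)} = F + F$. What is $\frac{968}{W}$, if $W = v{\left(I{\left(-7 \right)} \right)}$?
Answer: $\frac{484}{25} \approx 19.36$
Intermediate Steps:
$I{\left(F \right)} = 2 F$
$v{\left(N \right)} = -20 - 5 N$ ($v{\left(N \right)} = \left(4 + N\right) \left(-5\right) = -20 - 5 N$)
$W = 50$ ($W = -20 - 5 \cdot 2 \left(-7\right) = -20 - -70 = -20 + 70 = 50$)
$\frac{968}{W} = \frac{968}{50} = 968 \cdot \frac{1}{50} = \frac{484}{25}$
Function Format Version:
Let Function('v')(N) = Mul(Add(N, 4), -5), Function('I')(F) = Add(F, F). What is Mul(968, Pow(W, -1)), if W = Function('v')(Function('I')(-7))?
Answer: Rational(484, 25) ≈ 19.360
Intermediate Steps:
Function('I')(F) = Mul(2, F)
Function('v')(N) = Add(-20, Mul(-5, N)) (Function('v')(N) = Mul(Add(4, N), -5) = Add(-20, Mul(-5, N)))
W = 50 (W = Add(-20, Mul(-5, Mul(2, -7))) = Add(-20, Mul(-5, -14)) = Add(-20, 70) = 50)
Mul(968, Pow(W, -1)) = Mul(968, Pow(50, -1)) = Mul(968, Rational(1, 50)) = Rational(484, 25)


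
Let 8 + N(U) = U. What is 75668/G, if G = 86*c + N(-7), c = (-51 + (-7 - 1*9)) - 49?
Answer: -75668/9991 ≈ -7.5736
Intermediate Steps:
N(U) = -8 + U
c = -116 (c = (-51 + (-7 - 9)) - 49 = (-51 - 16) - 49 = -67 - 49 = -116)
G = -9991 (G = 86*(-116) + (-8 - 7) = -9976 - 15 = -9991)
75668/G = 75668/(-9991) = 75668*(-1/9991) = -75668/9991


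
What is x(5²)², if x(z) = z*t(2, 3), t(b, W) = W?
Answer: 5625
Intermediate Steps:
x(z) = 3*z (x(z) = z*3 = 3*z)
x(5²)² = (3*5²)² = (3*25)² = 75² = 5625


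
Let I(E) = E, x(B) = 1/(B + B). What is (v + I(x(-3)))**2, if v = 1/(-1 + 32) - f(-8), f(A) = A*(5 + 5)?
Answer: 220671025/34596 ≈ 6378.5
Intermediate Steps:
f(A) = 10*A (f(A) = A*10 = 10*A)
x(B) = 1/(2*B)
v = 2481/31 (v = 1/(-1 + 32) - 10*(-8) = 1/31 - 1*(-80) = 1/31 + 80 = 2481/31 ≈ 80.032)
(v + I(x(-3)))**2 = (2481/31 + (1/2)/(-3))**2 = (2481/31 + (1/2)*(-1/3))**2 = (2481/31 - 1/6)**2 = (14855/186)**2 = 220671025/34596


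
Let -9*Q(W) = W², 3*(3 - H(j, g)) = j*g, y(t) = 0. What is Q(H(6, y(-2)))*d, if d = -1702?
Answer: 1702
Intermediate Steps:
H(j, g) = 3 - g*j/3 (H(j, g) = 3 - j*g/3 = 3 - g*j/3)
Q(W) = -W²/9
Q(H(6, y(-2)))*d = -(3 - ⅓*0*6)²/9*(-1702) = -(3 + 0)²/9*(-1702) = -⅑*3²*(-1702) = -⅑*9*(-1702) = -1*(-1702) = 1702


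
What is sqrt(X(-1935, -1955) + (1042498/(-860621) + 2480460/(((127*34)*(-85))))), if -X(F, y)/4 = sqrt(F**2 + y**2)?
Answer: 2*sqrt(-6878625843699013055 - 86311600816069653025*sqrt(12106))/1858080739 ≈ 104.93*I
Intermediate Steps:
X(F, y) = -4*sqrt(F**2 + y**2)
sqrt(X(-1935, -1955) + (1042498/(-860621) + 2480460/(((127*34)*(-85))))) = sqrt(-4*sqrt((-1935)**2 + (-1955)**2) + (1042498/(-860621) + 2480460/(((127*34)*(-85))))) = sqrt(-4*sqrt(3744225 + 3822025) + (1042498*(-1/860621) + 2480460/((4318*(-85))))) = sqrt(-100*sqrt(12106) + (-1042498/860621 + 2480460/(-367030))) = sqrt(-100*sqrt(12106) + (-1042498/860621 + 2480460*(-1/367030))) = sqrt(-100*sqrt(12106) + (-1042498/860621 - 248046/36703)) = sqrt(-100*sqrt(12106) - 251736400660/31587372563) = sqrt(-251736400660/31587372563 - 100*sqrt(12106))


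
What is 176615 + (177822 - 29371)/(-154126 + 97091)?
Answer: 10073088074/57035 ≈ 1.7661e+5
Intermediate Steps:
176615 + (177822 - 29371)/(-154126 + 97091) = 176615 + 148451/(-57035) = 176615 + 148451*(-1/57035) = 176615 - 148451/57035 = 10073088074/57035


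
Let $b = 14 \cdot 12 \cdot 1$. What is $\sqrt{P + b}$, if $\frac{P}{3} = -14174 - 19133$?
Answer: $i \sqrt{99753} \approx 315.84 i$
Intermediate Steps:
$b = 168$ ($b = 168 \cdot 1 = 168$)
$P = -99921$ ($P = 3 \left(-14174 - 19133\right) = 3 \left(-33307\right) = -99921$)
$\sqrt{P + b} = \sqrt{-99921 + 168} = \sqrt{-99753} = i \sqrt{99753}$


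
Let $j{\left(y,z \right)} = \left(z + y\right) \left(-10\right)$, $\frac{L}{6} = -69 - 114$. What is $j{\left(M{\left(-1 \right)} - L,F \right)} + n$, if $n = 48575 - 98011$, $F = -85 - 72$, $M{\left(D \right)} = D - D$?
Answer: $-58846$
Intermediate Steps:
$M{\left(D \right)} = 0$
$L = -1098$ ($L = 6 \left(-69 - 114\right) = 6 \left(-183\right) = -1098$)
$F = -157$ ($F = -85 - 72 = -157$)
$j{\left(y,z \right)} = - 10 y - 10 z$ ($j{\left(y,z \right)} = \left(y + z\right) \left(-10\right) = - 10 y - 10 z$)
$n = -49436$ ($n = 48575 - 98011 = -49436$)
$j{\left(M{\left(-1 \right)} - L,F \right)} + n = \left(- 10 \left(0 - -1098\right) - -1570\right) - 49436 = \left(- 10 \left(0 + 1098\right) + 1570\right) - 49436 = \left(\left(-10\right) 1098 + 1570\right) - 49436 = \left(-10980 + 1570\right) - 49436 = -9410 - 49436 = -58846$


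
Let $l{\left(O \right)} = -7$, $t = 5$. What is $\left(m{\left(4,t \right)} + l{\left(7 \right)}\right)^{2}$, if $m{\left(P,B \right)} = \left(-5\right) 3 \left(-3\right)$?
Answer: $1444$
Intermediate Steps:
$m{\left(P,B \right)} = 45$ ($m{\left(P,B \right)} = \left(-15\right) \left(-3\right) = 45$)
$\left(m{\left(4,t \right)} + l{\left(7 \right)}\right)^{2} = \left(45 - 7\right)^{2} = 38^{2} = 1444$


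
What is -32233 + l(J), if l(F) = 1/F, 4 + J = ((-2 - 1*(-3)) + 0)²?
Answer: -96700/3 ≈ -32233.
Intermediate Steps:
J = -3 (J = -4 + ((-2 - 1*(-3)) + 0)² = -4 + ((-2 + 3) + 0)² = -4 + (1 + 0)² = -4 + 1² = -4 + 1 = -3)
-32233 + l(J) = -32233 + 1/(-3) = -32233 - ⅓ = -96700/3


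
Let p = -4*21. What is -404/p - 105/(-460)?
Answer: 9733/1932 ≈ 5.0378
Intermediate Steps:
p = -84
-404/p - 105/(-460) = -404/(-84) - 105/(-460) = -404*(-1/84) - 105*(-1/460) = 101/21 + 21/92 = 9733/1932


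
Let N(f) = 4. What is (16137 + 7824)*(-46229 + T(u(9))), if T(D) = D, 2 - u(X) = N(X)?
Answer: -1107740991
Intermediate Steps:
u(X) = -2 (u(X) = 2 - 1*4 = 2 - 4 = -2)
(16137 + 7824)*(-46229 + T(u(9))) = (16137 + 7824)*(-46229 - 2) = 23961*(-46231) = -1107740991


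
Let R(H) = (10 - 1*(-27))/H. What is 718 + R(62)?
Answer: 44553/62 ≈ 718.60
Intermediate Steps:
R(H) = 37/H (R(H) = (10 + 27)/H = 37/H)
718 + R(62) = 718 + 37/62 = 44553/62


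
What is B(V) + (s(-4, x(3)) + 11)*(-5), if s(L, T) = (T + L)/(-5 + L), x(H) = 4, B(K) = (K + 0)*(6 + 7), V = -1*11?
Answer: -198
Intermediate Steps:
V = -11
B(K) = 13*K (B(K) = K*13 = 13*K)
s(L, T) = (L + T)/(-5 + L)
B(V) + (s(-4, x(3)) + 11)*(-5) = 13*(-11) + ((-4 + 4)/(-5 - 4) + 11)*(-5) = -143 + (0/(-9) + 11)*(-5) = -143 + (-1/9*0 + 11)*(-5) = -143 + (0 + 11)*(-5) = -143 + 11*(-5) = -143 - 55 = -198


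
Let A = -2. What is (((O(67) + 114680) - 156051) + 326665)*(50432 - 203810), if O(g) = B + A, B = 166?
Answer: -43782977124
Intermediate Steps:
O(g) = 164 (O(g) = 166 - 2 = 164)
(((O(67) + 114680) - 156051) + 326665)*(50432 - 203810) = (((164 + 114680) - 156051) + 326665)*(50432 - 203810) = ((114844 - 156051) + 326665)*(-153378) = (-41207 + 326665)*(-153378) = 285458*(-153378) = -43782977124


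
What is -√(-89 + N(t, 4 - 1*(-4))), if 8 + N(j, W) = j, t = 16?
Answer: -9*I ≈ -9.0*I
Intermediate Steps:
N(j, W) = -8 + j
-√(-89 + N(t, 4 - 1*(-4))) = -√(-89 + (-8 + 16)) = -√(-89 + 8) = -√(-81) = -9*I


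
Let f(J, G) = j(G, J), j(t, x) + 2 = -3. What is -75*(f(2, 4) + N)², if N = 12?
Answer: -3675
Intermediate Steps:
j(t, x) = -5 (j(t, x) = -2 - 3 = -5)
f(J, G) = -5
-75*(f(2, 4) + N)² = -75*(-5 + 12)² = -75*7² = -75*49 = -3675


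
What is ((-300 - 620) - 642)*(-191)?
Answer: 298342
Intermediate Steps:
((-300 - 620) - 642)*(-191) = (-920 - 642)*(-191) = -1562*(-191) = 298342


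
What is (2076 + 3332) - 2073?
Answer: 3335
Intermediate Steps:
(2076 + 3332) - 2073 = 5408 - 2073 = 3335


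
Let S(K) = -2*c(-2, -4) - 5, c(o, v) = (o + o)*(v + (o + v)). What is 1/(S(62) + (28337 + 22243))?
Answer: 1/50495 ≈ 1.9804e-5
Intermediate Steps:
c(o, v) = 2*o*(o + 2*v) (c(o, v) = (2*o)*(o + 2*v) = 2*o*(o + 2*v))
S(K) = -85 (S(K) = -4*(-2)*(-2 + 2*(-4)) - 5 = -4*(-2)*(-2 - 8) - 5 = -4*(-2)*(-10) - 5 = -2*40 - 5 = -80 - 5 = -85)
1/(S(62) + (28337 + 22243)) = 1/(-85 + (28337 + 22243)) = 1/(-85 + 50580) = 1/50495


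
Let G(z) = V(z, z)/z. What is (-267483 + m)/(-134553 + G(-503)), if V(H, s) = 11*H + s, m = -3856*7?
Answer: 294475/134541 ≈ 2.1887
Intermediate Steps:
m = -26992
V(H, s) = s + 11*H
G(z) = 12 (G(z) = (z + 11*z)/z = (12*z)/z = 12)
(-267483 + m)/(-134553 + G(-503)) = (-267483 - 26992)/(-134553 + 12) = -294475/(-134541) = -294475*(-1/134541) = 294475/134541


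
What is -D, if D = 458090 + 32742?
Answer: -490832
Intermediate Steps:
D = 490832
-D = -1*490832 = -490832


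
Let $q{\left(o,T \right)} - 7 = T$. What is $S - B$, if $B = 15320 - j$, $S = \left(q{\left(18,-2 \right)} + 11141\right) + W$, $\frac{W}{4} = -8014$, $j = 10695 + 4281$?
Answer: $-21254$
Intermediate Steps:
$q{\left(o,T \right)} = 7 + T$
$j = 14976$
$W = -32056$ ($W = 4 \left(-8014\right) = -32056$)
$S = -20910$ ($S = \left(\left(7 - 2\right) + 11141\right) - 32056 = \left(5 + 11141\right) - 32056 = 11146 - 32056 = -20910$)
$B = 344$ ($B = 15320 - 14976 = 344$)
$S - B = -20910 - 344 = -21254$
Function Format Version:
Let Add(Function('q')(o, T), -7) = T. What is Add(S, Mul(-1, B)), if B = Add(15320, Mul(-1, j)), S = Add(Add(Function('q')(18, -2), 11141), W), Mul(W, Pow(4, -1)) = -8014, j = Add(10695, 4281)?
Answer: -21254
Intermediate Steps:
Function('q')(o, T) = Add(7, T)
j = 14976
W = -32056 (W = Mul(4, -8014) = -32056)
S = -20910 (S = Add(Add(Add(7, -2), 11141), -32056) = Add(Add(5, 11141), -32056) = Add(11146, -32056) = -20910)
B = 344 (B = Add(15320, Mul(-1, 14976)) = Add(15320, -14976) = 344)
Add(S, Mul(-1, B)) = Add(-20910, Mul(-1, 344)) = Add(-20910, -344) = -21254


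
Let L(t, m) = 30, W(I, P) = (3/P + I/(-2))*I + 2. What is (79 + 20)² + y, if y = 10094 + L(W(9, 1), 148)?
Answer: 19925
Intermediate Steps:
W(I, P) = 2 + I*(3/P - I/2) (W(I, P) = (3/P + I*(-½))*I + 2 = (3/P - I/2)*I + 2 = I*(3/P - I/2) + 2 = 2 + I*(3/P - I/2))
y = 10124 (y = 10094 + 30 = 10124)
(79 + 20)² + y = (79 + 20)² + 10124 = 99² + 10124 = 9801 + 10124 = 19925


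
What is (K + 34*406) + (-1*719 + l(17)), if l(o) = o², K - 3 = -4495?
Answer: 8882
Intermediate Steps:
K = -4492 (K = 3 - 4495 = -4492)
(K + 34*406) + (-1*719 + l(17)) = (-4492 + 34*406) + (-1*719 + 17²) = (-4492 + 13804) + (-719 + 289) = 9312 - 430 = 8882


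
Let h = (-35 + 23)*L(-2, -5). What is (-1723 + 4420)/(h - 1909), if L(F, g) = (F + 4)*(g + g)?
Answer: -2697/1669 ≈ -1.6159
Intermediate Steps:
L(F, g) = 2*g*(4 + F) (L(F, g) = (4 + F)*(2*g) = 2*g*(4 + F))
h = 240 (h = (-35 + 23)*(2*(-5)*(4 - 2)) = -24*(-5)*2 = -12*(-20) = 240)
(-1723 + 4420)/(h - 1909) = (-1723 + 4420)/(240 - 1909) = 2697/(-1669) = 2697*(-1/1669) = -2697/1669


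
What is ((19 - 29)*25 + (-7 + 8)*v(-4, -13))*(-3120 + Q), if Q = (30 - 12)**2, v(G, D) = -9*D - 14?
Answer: 411012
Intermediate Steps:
v(G, D) = -14 - 9*D
Q = 324 (Q = 18**2 = 324)
((19 - 29)*25 + (-7 + 8)*v(-4, -13))*(-3120 + Q) = ((19 - 29)*25 + (-7 + 8)*(-14 - 9*(-13)))*(-3120 + 324) = (-10*25 + 1*(-14 + 117))*(-2796) = (-250 + 1*103)*(-2796) = (-250 + 103)*(-2796) = -147*(-2796) = 411012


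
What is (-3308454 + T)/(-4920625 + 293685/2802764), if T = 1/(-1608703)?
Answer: 14917206542591350532/22186186623885131945 ≈ 0.67236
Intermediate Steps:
T = -1/1608703 ≈ -6.2162e-7
(-3308454 + T)/(-4920625 + 293685/2802764) = (-3308454 - 1/1608703)/(-4920625 + 293685/2802764) = -5322319875163/(1608703*(-4920625 + 293685*(1/2802764))) = -5322319875163/(1608703*(-4920625 + 293685/2802764)) = -5322319875163/(1608703*(-13791350313815/2802764)) = -5322319875163/1608703*(-2802764/13791350313815) = 14917206542591350532/22186186623885131945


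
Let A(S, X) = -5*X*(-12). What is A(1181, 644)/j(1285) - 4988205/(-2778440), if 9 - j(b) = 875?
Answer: -10303913607/240612904 ≈ -42.824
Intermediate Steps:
A(S, X) = 60*X
j(b) = -866 (j(b) = 9 - 1*875 = 9 - 875 = -866)
A(1181, 644)/j(1285) - 4988205/(-2778440) = (60*644)/(-866) - 4988205/(-2778440) = 38640*(-1/866) - 4988205*(-1/2778440) = -19320/433 + 997641/555688 = -10303913607/240612904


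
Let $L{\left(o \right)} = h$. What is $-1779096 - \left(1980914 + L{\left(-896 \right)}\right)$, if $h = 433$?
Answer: $-3760443$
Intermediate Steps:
$L{\left(o \right)} = 433$
$-1779096 - \left(1980914 + L{\left(-896 \right)}\right) = -1779096 - 1981347 = -3760443$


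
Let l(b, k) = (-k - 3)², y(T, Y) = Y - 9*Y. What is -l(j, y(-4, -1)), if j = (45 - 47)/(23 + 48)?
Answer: -121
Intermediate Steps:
y(T, Y) = -8*Y
j = -2/71 ≈ -0.028169
l(b, k) = (-3 - k)²
-l(j, y(-4, -1)) = -(3 - 8*(-1))² = -(3 + 8)² = -1*11² = -1*121 = -121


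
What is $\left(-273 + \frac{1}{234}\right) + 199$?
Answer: $- \frac{17315}{234} \approx -73.996$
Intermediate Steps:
$\left(-273 + \frac{1}{234}\right) + 199 = - \frac{63881}{234} + 199 = - \frac{17315}{234}$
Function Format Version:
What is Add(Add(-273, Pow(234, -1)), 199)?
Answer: Rational(-17315, 234) ≈ -73.996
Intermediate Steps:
Add(Add(-273, Pow(234, -1)), 199) = Add(Add(-273, Rational(1, 234)), 199) = Add(Rational(-63881, 234), 199) = Rational(-17315, 234)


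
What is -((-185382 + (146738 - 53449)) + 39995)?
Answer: 52098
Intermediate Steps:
-((-185382 + (146738 - 53449)) + 39995) = -((-185382 + 93289) + 39995) = -(-92093 + 39995) = -1*(-52098) = 52098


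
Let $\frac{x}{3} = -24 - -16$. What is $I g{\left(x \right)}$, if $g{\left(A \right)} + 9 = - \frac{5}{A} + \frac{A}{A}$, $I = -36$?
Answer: $\frac{561}{2} \approx 280.5$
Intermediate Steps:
$x = -24$ ($x = 3 \left(-24 - -16\right) = 3 \left(-24 + 16\right) = 3 \left(-8\right) = -24$)
$g{\left(A \right)} = -8 - \frac{5}{A}$ ($g{\left(A \right)} = -9 - \left(\frac{5}{A} - \frac{A}{A}\right) = -9 + \left(- \frac{5}{A} + 1\right) = -9 + \left(1 - \frac{5}{A}\right) = -8 - \frac{5}{A}$)
$I g{\left(x \right)} = - 36 \left(-8 - \frac{5}{-24}\right) = - 36 \left(-8 - - \frac{5}{24}\right) = - 36 \left(-8 + \frac{5}{24}\right) = \left(-36\right) \left(- \frac{187}{24}\right) = \frac{561}{2}$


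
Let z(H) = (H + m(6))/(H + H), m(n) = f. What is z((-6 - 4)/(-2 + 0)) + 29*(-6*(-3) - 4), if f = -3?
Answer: 2031/5 ≈ 406.20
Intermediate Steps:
m(n) = -3
z(H) = (-3 + H)/(2*H) (z(H) = (H - 3)/(H + H) = (-3 + H)/((2*H)) = (-3 + H)*(1/(2*H)) = (-3 + H)/(2*H))
z((-6 - 4)/(-2 + 0)) + 29*(-6*(-3) - 4) = (-3 + (-6 - 4)/(-2 + 0))/(2*(((-6 - 4)/(-2 + 0)))) + 29*(-6*(-3) - 4) = (-3 - 10/(-2))/(2*((-10/(-2)))) + 29*(18 - 4) = (-3 - 10*(-½))/(2*((-10*(-½)))) + 29*14 = (½)*(-3 + 5)/5 + 406 = (½)*(⅕)*2 + 406 = ⅕ + 406 = 2031/5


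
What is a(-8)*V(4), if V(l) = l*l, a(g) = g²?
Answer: 1024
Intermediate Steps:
V(l) = l²
a(-8)*V(4) = (-8)²*4² = 64*16 = 1024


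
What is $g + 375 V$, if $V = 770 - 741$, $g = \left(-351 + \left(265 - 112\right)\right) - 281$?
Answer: $10396$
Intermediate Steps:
$g = -479$ ($g = \left(-351 + \left(265 - 112\right)\right) - 281 = \left(-351 + 153\right) - 281 = -198 - 281 = -479$)
$V = 29$ ($V = 770 - 741 = 29$)
$g + 375 V = -479 + 375 \cdot 29 = -479 + 10875 = 10396$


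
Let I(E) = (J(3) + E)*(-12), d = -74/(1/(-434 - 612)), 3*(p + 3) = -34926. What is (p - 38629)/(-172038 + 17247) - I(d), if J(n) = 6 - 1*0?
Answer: 108683678/117 ≈ 9.2892e+5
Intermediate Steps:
p = -11645 (p = -3 + (⅓)*(-34926) = -3 - 11642 = -11645)
J(n) = 6 (J(n) = 6 + 0 = 6)
d = 77404 (d = -74/(1/(-1046)) = -74/(-1/1046) = -74*(-1046) = 77404)
I(E) = -72 - 12*E (I(E) = (6 + E)*(-12) = -72 - 12*E)
(p - 38629)/(-172038 + 17247) - I(d) = (-11645 - 38629)/(-172038 + 17247) - (-72 - 12*77404) = -50274/(-154791) - (-72 - 928848) = -50274*(-1/154791) - 1*(-928920) = 38/117 + 928920 = 108683678/117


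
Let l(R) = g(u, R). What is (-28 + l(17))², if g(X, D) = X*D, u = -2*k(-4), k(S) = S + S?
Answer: 59536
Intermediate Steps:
k(S) = 2*S
u = 16 (u = -4*(-4) = -2*(-8) = 16)
g(X, D) = D*X
l(R) = 16*R (l(R) = R*16 = 16*R)
(-28 + l(17))² = (-28 + 16*17)² = (-28 + 272)² = 244² = 59536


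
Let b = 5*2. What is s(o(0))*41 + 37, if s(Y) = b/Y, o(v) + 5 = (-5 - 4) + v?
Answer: 54/7 ≈ 7.7143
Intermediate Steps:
b = 10
o(v) = -14 + v (o(v) = -5 + ((-5 - 4) + v) = -5 + (-9 + v) = -14 + v)
s(Y) = 10/Y
s(o(0))*41 + 37 = (10/(-14 + 0))*41 + 37 = (10/(-14))*41 + 37 = (10*(-1/14))*41 + 37 = -5/7*41 + 37 = -205/7 + 37 = 54/7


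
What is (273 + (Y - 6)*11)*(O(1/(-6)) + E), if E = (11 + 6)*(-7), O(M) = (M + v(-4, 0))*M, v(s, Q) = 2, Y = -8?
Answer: -511105/36 ≈ -14197.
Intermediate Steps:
O(M) = M*(2 + M) (O(M) = (M + 2)*M = (2 + M)*M = M*(2 + M))
E = -119 (E = 17*(-7) = -119)
(273 + (Y - 6)*11)*(O(1/(-6)) + E) = (273 + (-8 - 6)*11)*((2 + 1/(-6))/(-6) - 119) = (273 - 14*11)*(-(2 - ⅙)/6 - 119) = (273 - 154)*(-⅙*11/6 - 119) = 119*(-11/36 - 119) = 119*(-4295/36) = -511105/36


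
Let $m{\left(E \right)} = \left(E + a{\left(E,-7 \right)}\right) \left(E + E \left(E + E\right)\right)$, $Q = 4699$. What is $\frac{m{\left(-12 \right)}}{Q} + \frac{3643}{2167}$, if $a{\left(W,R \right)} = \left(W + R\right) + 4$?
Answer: $\frac{969973}{10182733} \approx 0.095257$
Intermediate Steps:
$a{\left(W,R \right)} = 4 + R + W$ ($a{\left(W,R \right)} = \left(R + W\right) + 4 = 4 + R + W$)
$m{\left(E \right)} = \left(-3 + 2 E\right) \left(E + 2 E^{2}\right)$ ($m{\left(E \right)} = \left(E + \left(4 - 7 + E\right)\right) \left(E + E \left(E + E\right)\right) = \left(E + \left(-3 + E\right)\right) \left(E + E 2 E\right) = \left(-3 + 2 E\right) \left(E + 2 E^{2}\right)$)
$\frac{m{\left(-12 \right)}}{Q} + \frac{3643}{2167} = \frac{\left(-12\right) \left(-3 - -48 + 4 \left(-12\right)^{2}\right)}{4699} + \frac{3643}{2167} = - 12 \left(-3 + 48 + 4 \cdot 144\right) \frac{1}{4699} + 3643 \cdot \frac{1}{2167} = - 12 \left(-3 + 48 + 576\right) \frac{1}{4699} + \frac{3643}{2167} = \left(-12\right) 621 \cdot \frac{1}{4699} + \frac{3643}{2167} = \left(-7452\right) \frac{1}{4699} + \frac{3643}{2167} = - \frac{7452}{4699} + \frac{3643}{2167} = \frac{969973}{10182733}$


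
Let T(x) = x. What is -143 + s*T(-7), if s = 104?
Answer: -871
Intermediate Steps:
-143 + s*T(-7) = -143 + 104*(-7) = -143 - 728 = -871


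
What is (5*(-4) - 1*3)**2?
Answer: 529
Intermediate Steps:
(5*(-4) - 1*3)**2 = (-20 - 3)**2 = (-23)**2 = 529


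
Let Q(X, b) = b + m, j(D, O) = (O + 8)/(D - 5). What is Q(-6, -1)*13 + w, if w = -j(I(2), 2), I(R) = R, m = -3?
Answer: -146/3 ≈ -48.667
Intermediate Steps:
j(D, O) = (8 + O)/(-5 + D)
Q(X, b) = -3 + b (Q(X, b) = b - 3 = -3 + b)
w = 10/3 (w = -(8 + 2)/(-5 + 2) = -10/(-3) = -(-1)*10/3 = -1*(-10/3) = 10/3 ≈ 3.3333)
Q(-6, -1)*13 + w = (-3 - 1)*13 + 10/3 = -4*13 + 10/3 = -52 + 10/3 = -146/3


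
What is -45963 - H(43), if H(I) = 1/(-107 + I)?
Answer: -2941631/64 ≈ -45963.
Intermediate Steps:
-45963 - H(43) = -45963 - 1/(-107 + 43) = -45963 - 1/(-64) = -45963 - 1*(-1/64) = -45963 + 1/64 = -2941631/64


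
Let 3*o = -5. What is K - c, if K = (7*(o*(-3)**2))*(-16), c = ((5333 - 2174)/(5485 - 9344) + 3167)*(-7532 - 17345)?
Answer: 303960982958/3859 ≈ 7.8767e+7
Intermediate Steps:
o = -5/3 (o = (1/3)*(-5) = -5/3 ≈ -1.6667)
c = -303954499838/3859 (c = (3159/(-3859) + 3167)*(-24877) = (3159*(-1/3859) + 3167)*(-24877) = (-3159/3859 + 3167)*(-24877) = (12218294/3859)*(-24877) = -303954499838/3859 ≈ -7.8765e+7)
K = 1680 (K = (7*(-5/3*(-3)**2))*(-16) = (7*(-5/3*9))*(-16) = (7*(-15))*(-16) = -105*(-16) = 1680)
K - c = 1680 - 1*(-303954499838/3859) = 1680 + 303954499838/3859 = 303960982958/3859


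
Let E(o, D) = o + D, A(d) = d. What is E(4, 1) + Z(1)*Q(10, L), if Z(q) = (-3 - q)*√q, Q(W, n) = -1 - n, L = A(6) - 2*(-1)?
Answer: 41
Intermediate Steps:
L = 8 (L = 6 - 2*(-1) = 6 + 2 = 8)
Z(q) = √q*(-3 - q)
E(o, D) = D + o
E(4, 1) + Z(1)*Q(10, L) = (1 + 4) + (√1*(-3 - 1*1))*(-1 - 1*8) = 5 + (1*(-3 - 1))*(-1 - 8) = 5 + (1*(-4))*(-9) = 5 - 4*(-9) = 5 + 36 = 41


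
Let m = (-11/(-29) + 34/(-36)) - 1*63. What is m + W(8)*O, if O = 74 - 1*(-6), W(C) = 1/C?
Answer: -27961/522 ≈ -53.565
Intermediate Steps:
m = -33181/522 (m = (-11*(-1/29) + 34*(-1/36)) - 63 = (11/29 - 17/18) - 63 = -295/522 - 63 = -33181/522 ≈ -63.565)
O = 80 (O = 74 + 6 = 80)
m + W(8)*O = -33181/522 + 80/8 = -33181/522 + (1/8)*80 = -33181/522 + 10 = -27961/522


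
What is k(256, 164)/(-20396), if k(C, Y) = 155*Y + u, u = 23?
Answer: -25443/20396 ≈ -1.2474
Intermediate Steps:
k(C, Y) = 23 + 155*Y (k(C, Y) = 155*Y + 23 = 23 + 155*Y)
k(256, 164)/(-20396) = (23 + 155*164)/(-20396) = (23 + 25420)*(-1/20396) = 25443*(-1/20396) = -25443/20396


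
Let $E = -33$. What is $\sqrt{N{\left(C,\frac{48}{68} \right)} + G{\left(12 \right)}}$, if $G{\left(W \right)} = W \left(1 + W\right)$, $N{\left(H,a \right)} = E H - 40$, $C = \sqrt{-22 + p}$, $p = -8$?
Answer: $\sqrt{116 - 33 i \sqrt{30}} \approx 12.86 - 7.0274 i$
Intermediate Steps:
$C = i \sqrt{30}$ ($C = \sqrt{-22 - 8} = \sqrt{-30} = i \sqrt{30} \approx 5.4772 i$)
$N{\left(H,a \right)} = -40 - 33 H$ ($N{\left(H,a \right)} = - 33 H - 40 = -40 - 33 H$)
$\sqrt{N{\left(C,\frac{48}{68} \right)} + G{\left(12 \right)}} = \sqrt{\left(-40 - 33 i \sqrt{30}\right) + 12 \left(1 + 12\right)} = \sqrt{\left(-40 - 33 i \sqrt{30}\right) + 12 \cdot 13} = \sqrt{\left(-40 - 33 i \sqrt{30}\right) + 156} = \sqrt{116 - 33 i \sqrt{30}}$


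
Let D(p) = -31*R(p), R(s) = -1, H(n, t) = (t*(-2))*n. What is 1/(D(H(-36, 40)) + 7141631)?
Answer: 1/7141662 ≈ 1.4002e-7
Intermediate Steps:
H(n, t) = -2*n*t (H(n, t) = (-2*t)*n = -2*n*t)
D(p) = 31 (D(p) = -31*(-1) = 31)
1/(D(H(-36, 40)) + 7141631) = 1/(31 + 7141631) = 1/7141662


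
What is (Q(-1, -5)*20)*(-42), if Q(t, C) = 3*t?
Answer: 2520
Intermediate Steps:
(Q(-1, -5)*20)*(-42) = ((3*(-1))*20)*(-42) = -3*20*(-42) = -60*(-42) = 2520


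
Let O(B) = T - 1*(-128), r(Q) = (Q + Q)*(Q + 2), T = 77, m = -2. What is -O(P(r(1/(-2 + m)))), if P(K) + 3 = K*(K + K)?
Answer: -205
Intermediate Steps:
r(Q) = 2*Q*(2 + Q) (r(Q) = (2*Q)*(2 + Q) = 2*Q*(2 + Q))
P(K) = -3 + 2*K² (P(K) = -3 + K*(K + K) = -3 + K*(2*K) = -3 + 2*K²)
O(B) = 205 (O(B) = 77 - 1*(-128) = 77 + 128 = 205)
-O(P(r(1/(-2 + m)))) = -1*205 = -205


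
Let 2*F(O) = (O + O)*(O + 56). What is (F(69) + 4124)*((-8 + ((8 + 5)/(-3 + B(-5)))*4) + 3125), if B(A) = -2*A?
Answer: 278833379/7 ≈ 3.9833e+7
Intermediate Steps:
F(O) = O*(56 + O) (F(O) = ((O + O)*(O + 56))/2 = ((2*O)*(56 + O))/2 = (2*O*(56 + O))/2 = O*(56 + O))
(F(69) + 4124)*((-8 + ((8 + 5)/(-3 + B(-5)))*4) + 3125) = (69*(56 + 69) + 4124)*((-8 + ((8 + 5)/(-3 - 2*(-5)))*4) + 3125) = (69*125 + 4124)*((-8 + (13/(-3 + 10))*4) + 3125) = (8625 + 4124)*((-8 + (13/7)*4) + 3125) = 12749*((-8 + (13*(⅐))*4) + 3125) = 12749*((-8 + (13/7)*4) + 3125) = 12749*((-8 + 52/7) + 3125) = 12749*(-4/7 + 3125) = 12749*(21871/7) = 278833379/7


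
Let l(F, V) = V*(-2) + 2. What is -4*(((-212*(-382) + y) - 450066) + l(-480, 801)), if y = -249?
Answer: 1483724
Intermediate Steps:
l(F, V) = 2 - 2*V (l(F, V) = -2*V + 2 = 2 - 2*V)
-4*(((-212*(-382) + y) - 450066) + l(-480, 801)) = -4*(((-212*(-382) - 249) - 450066) + (2 - 2*801)) = -4*(((80984 - 249) - 450066) + (2 - 1602)) = -4*((80735 - 450066) - 1600) = -4*(-369331 - 1600) = -4*(-370931) = 1483724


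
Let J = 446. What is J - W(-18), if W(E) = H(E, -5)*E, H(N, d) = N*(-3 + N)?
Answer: 7250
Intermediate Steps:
W(E) = E²*(-3 + E) (W(E) = (E*(-3 + E))*E = E²*(-3 + E))
J - W(-18) = 446 - (-18)²*(-3 - 18) = 446 - 324*(-21) = 446 - 1*(-6804) = 446 + 6804 = 7250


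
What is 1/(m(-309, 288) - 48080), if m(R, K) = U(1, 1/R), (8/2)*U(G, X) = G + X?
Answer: -309/14856643 ≈ -2.0799e-5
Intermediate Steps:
U(G, X) = G/4 + X/4 (U(G, X) = (G + X)/4 = G/4 + X/4)
m(R, K) = ¼ + 1/(4*R) (m(R, K) = (¼)*1 + 1/(4*R) = ¼ + 1/(4*R))
1/(m(-309, 288) - 48080) = 1/((¼)*(1 - 309)/(-309) - 48080) = 1/((¼)*(-1/309)*(-308) - 48080) = 1/(77/309 - 48080) = 1/(-14856643/309) = -309/14856643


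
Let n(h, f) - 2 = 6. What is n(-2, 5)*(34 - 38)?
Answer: -32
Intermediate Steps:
n(h, f) = 8 (n(h, f) = 2 + 6 = 8)
n(-2, 5)*(34 - 38) = 8*(34 - 38) = 8*(-4) = -32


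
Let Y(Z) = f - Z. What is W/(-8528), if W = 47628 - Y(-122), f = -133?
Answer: -47639/8528 ≈ -5.5862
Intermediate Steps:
Y(Z) = -133 - Z
W = 47639 (W = 47628 - (-133 - 1*(-122)) = 47628 - (-133 + 122) = 47628 - 1*(-11) = 47628 + 11 = 47639)
W/(-8528) = 47639/(-8528) = 47639*(-1/8528) = -47639/8528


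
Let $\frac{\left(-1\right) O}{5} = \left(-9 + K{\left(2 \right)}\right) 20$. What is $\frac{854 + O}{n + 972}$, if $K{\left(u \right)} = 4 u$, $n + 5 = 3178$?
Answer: $\frac{954}{4145} \approx 0.23016$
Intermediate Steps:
$n = 3173$ ($n = -5 + 3178 = 3173$)
$O = 100$ ($O = - 5 \left(-9 + 4 \cdot 2\right) 20 = - 5 \left(-9 + 8\right) 20 = - 5 \left(\left(-1\right) 20\right) = \left(-5\right) \left(-20\right) = 100$)
$\frac{854 + O}{n + 972} = \frac{854 + 100}{3173 + 972} = \frac{954}{4145}$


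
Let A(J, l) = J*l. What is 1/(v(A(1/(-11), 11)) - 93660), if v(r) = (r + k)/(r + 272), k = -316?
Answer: -271/25382177 ≈ -1.0677e-5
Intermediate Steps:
v(r) = (-316 + r)/(272 + r) (v(r) = (r - 316)/(r + 272) = (-316 + r)/(272 + r))
1/(v(A(1/(-11), 11)) - 93660) = 1/((-316 + 11/(-11))/(272 + 11/(-11)) - 93660) = 1/((-316 - 1/11*11)/(272 - 1/11*11) - 93660) = 1/((-316 - 1)/(272 - 1) - 93660) = 1/(-317/271 - 93660) = 1/(-25382177/271) = -271/25382177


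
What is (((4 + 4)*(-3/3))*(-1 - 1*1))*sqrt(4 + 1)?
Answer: 16*sqrt(5) ≈ 35.777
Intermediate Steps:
(((4 + 4)*(-3/3))*(-1 - 1*1))*sqrt(4 + 1) = ((8*(-3*1/3))*(-1 - 1))*sqrt(5) = ((8*(-1))*(-2))*sqrt(5) = (-8*(-2))*sqrt(5) = 16*sqrt(5)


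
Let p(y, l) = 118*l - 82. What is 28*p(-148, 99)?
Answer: 324800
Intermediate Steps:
p(y, l) = -82 + 118*l
28*p(-148, 99) = 28*(-82 + 118*99) = 28*(-82 + 11682) = 28*11600 = 324800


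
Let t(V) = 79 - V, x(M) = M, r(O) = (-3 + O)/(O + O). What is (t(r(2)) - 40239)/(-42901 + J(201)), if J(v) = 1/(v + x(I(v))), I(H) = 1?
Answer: 16224539/17332002 ≈ 0.93610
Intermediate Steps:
r(O) = (-3 + O)/(2*O) (r(O) = (-3 + O)/((2*O)) = (-3 + O)*(1/(2*O)) = (-3 + O)/(2*O))
J(v) = 1/(1 + v) (J(v) = 1/(v + 1) = 1/(1 + v))
(t(r(2)) - 40239)/(-42901 + J(201)) = ((79 - (-3 + 2)/(2*2)) - 40239)/(-42901 + 1/(1 + 201)) = ((79 - (-1)/(2*2)) - 40239)/(-42901 + 1/202) = ((79 - 1*(-¼)) - 40239)/(-42901 + 1/202) = ((79 + ¼) - 40239)/(-8666001/202) = (317/4 - 40239)*(-202/8666001) = -160639/4*(-202/8666001) = 16224539/17332002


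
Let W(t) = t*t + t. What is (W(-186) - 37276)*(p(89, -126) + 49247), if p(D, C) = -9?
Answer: -141116108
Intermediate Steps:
W(t) = t + t**2 (W(t) = t**2 + t = t + t**2)
(W(-186) - 37276)*(p(89, -126) + 49247) = (-186*(1 - 186) - 37276)*(-9 + 49247) = (-186*(-185) - 37276)*49238 = (34410 - 37276)*49238 = -2866*49238 = -141116108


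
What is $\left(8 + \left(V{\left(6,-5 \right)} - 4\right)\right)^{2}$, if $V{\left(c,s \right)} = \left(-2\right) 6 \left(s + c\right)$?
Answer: $64$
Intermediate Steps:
$V{\left(c,s \right)} = - 12 c - 12 s$ ($V{\left(c,s \right)} = - 12 \left(c + s\right) = - 12 c - 12 s$)
$\left(8 + \left(V{\left(6,-5 \right)} - 4\right)\right)^{2} = \left(8 - 16\right)^{2} = \left(-8\right)^{2} = 64$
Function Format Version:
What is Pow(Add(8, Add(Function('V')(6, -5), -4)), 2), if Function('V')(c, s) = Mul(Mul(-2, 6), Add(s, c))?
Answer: 64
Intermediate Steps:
Function('V')(c, s) = Add(Mul(-12, c), Mul(-12, s)) (Function('V')(c, s) = Mul(-12, Add(c, s)) = Add(Mul(-12, c), Mul(-12, s)))
Pow(Add(8, Add(Function('V')(6, -5), -4)), 2) = Pow(Add(8, Add(Add(Mul(-12, 6), Mul(-12, -5)), -4)), 2) = Pow(Add(8, Add(Add(-72, 60), -4)), 2) = Pow(Add(8, Add(-12, -4)), 2) = Pow(Add(8, -16), 2) = Pow(-8, 2) = 64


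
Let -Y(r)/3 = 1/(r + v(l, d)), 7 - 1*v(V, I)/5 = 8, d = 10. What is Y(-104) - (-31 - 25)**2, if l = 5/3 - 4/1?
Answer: -341821/109 ≈ -3136.0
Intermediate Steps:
l = -7/3 (l = 5*(1/3) - 4*1 = 5/3 - 4 = -7/3 ≈ -2.3333)
v(V, I) = -5 (v(V, I) = 35 - 5*8 = 35 - 40 = -5)
Y(r) = -3/(-5 + r) (Y(r) = -3/(r - 5) = -3/(-5 + r))
Y(-104) - (-31 - 25)**2 = -3/(-5 - 104) - (-31 - 25)**2 = -3/(-109) - 1*(-56)**2 = -3*(-1/109) - 1*3136 = 3/109 - 3136 = -341821/109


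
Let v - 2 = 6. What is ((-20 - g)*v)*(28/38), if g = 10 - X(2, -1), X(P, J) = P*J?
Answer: -3584/19 ≈ -188.63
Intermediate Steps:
v = 8 (v = 2 + 6 = 8)
X(P, J) = J*P
g = 12 (g = 10 - (-1)*2 = 10 - 1*(-2) = 10 + 2 = 12)
((-20 - g)*v)*(28/38) = ((-20 - 1*12)*8)*(28/38) = ((-20 - 12)*8)*(28*(1/38)) = -32*8*(14/19) = -256*14/19 = -3584/19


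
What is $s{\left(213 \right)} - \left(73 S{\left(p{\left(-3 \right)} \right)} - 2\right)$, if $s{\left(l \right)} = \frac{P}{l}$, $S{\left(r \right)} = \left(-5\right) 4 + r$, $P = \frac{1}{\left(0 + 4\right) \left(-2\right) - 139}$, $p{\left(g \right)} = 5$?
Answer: $\frac{34348166}{31311} \approx 1097.0$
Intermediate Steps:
$P = - \frac{1}{147}$ ($P = \frac{1}{4 \left(-2\right) - 139} = \frac{1}{-8 - 139} = \frac{1}{-147} = - \frac{1}{147} \approx -0.0068027$)
$S{\left(r \right)} = -20 + r$
$s{\left(l \right)} = - \frac{1}{147 l}$
$s{\left(213 \right)} - \left(73 S{\left(p{\left(-3 \right)} \right)} - 2\right) = - \frac{1}{147 \cdot 213} - \left(73 \left(-20 + 5\right) - 2\right) = \left(- \frac{1}{147}\right) \frac{1}{213} - \left(73 \left(-15\right) - 2\right) = - \frac{1}{31311} - \left(-1095 - 2\right) = - \frac{1}{31311} - -1097 = - \frac{1}{31311} + 1097 = \frac{34348166}{31311}$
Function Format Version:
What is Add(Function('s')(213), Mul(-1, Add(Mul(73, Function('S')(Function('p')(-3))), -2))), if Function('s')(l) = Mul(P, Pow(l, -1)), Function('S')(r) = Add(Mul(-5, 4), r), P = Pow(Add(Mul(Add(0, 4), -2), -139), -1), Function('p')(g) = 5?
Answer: Rational(34348166, 31311) ≈ 1097.0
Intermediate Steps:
P = Rational(-1, 147) (P = Pow(Add(Mul(4, -2), -139), -1) = Pow(Add(-8, -139), -1) = Pow(-147, -1) = Rational(-1, 147) ≈ -0.0068027)
Function('S')(r) = Add(-20, r)
Function('s')(l) = Mul(Rational(-1, 147), Pow(l, -1))
Add(Function('s')(213), Mul(-1, Add(Mul(73, Function('S')(Function('p')(-3))), -2))) = Add(Mul(Rational(-1, 147), Pow(213, -1)), Mul(-1, Add(Mul(73, Add(-20, 5)), -2))) = Add(Mul(Rational(-1, 147), Rational(1, 213)), Mul(-1, Add(Mul(73, -15), -2))) = Add(Rational(-1, 31311), Mul(-1, Add(-1095, -2))) = Add(Rational(-1, 31311), Mul(-1, -1097)) = Add(Rational(-1, 31311), 1097) = Rational(34348166, 31311)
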